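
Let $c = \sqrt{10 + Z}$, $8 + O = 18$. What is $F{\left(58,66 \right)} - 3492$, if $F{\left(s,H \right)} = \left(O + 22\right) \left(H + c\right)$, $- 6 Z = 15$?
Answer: $-1380 + 16 \sqrt{30} \approx -1292.4$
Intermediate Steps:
$O = 10$ ($O = -8 + 18 = 10$)
$Z = - \frac{5}{2}$ ($Z = \left(- \frac{1}{6}\right) 15 = - \frac{5}{2} \approx -2.5$)
$c = \frac{\sqrt{30}}{2}$ ($c = \sqrt{10 - \frac{5}{2}} = \sqrt{\frac{15}{2}} = \frac{\sqrt{30}}{2} \approx 2.7386$)
$F{\left(s,H \right)} = 16 \sqrt{30} + 32 H$ ($F{\left(s,H \right)} = \left(10 + 22\right) \left(H + \frac{\sqrt{30}}{2}\right) = 32 \left(H + \frac{\sqrt{30}}{2}\right) = 16 \sqrt{30} + 32 H$)
$F{\left(58,66 \right)} - 3492 = \left(16 \sqrt{30} + 32 \cdot 66\right) - 3492 = \left(16 \sqrt{30} + 2112\right) - 3492 = \left(2112 + 16 \sqrt{30}\right) - 3492 = -1380 + 16 \sqrt{30}$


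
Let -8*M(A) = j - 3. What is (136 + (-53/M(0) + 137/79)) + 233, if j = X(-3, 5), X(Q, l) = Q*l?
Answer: 246844/711 ≈ 347.18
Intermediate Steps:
j = -15 (j = -3*5 = -15)
M(A) = 9/4 (M(A) = -(-15 - 3)/8 = -⅛*(-18) = 9/4)
(136 + (-53/M(0) + 137/79)) + 233 = (136 + (-53/9/4 + 137/79)) + 233 = (136 + (-53*4/9 + 137*(1/79))) + 233 = (136 + (-212/9 + 137/79)) + 233 = (136 - 15515/711) + 233 = 81181/711 + 233 = 246844/711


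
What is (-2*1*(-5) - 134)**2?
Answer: 15376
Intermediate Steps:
(-2*1*(-5) - 134)**2 = (-2*(-5) - 134)**2 = (10 - 134)**2 = (-124)**2 = 15376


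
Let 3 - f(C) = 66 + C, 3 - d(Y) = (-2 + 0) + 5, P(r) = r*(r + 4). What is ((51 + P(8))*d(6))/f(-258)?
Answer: 0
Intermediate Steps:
P(r) = r*(4 + r)
d(Y) = 0 (d(Y) = 3 - ((-2 + 0) + 5) = 3 - (-2 + 5) = 3 - 1*3 = 3 - 3 = 0)
f(C) = -63 - C (f(C) = 3 - (66 + C) = 3 + (-66 - C) = -63 - C)
((51 + P(8))*d(6))/f(-258) = ((51 + 8*(4 + 8))*0)/(-63 - 1*(-258)) = ((51 + 8*12)*0)/(-63 + 258) = ((51 + 96)*0)/195 = (147*0)*(1/195) = 0*(1/195) = 0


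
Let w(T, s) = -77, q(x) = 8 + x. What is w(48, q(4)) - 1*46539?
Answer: -46616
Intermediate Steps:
w(48, q(4)) - 1*46539 = -77 - 1*46539 = -77 - 46539 = -46616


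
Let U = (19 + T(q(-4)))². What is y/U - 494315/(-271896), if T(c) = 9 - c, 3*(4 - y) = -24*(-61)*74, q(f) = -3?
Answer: -9342584053/261292056 ≈ -35.755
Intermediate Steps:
y = -36108 (y = 4 - (-24*(-61))*74/3 = 4 - 488*74 = 4 - ⅓*108336 = 4 - 36112 = -36108)
U = 961 (U = (19 + (9 - 1*(-3)))² = (19 + (9 + 3))² = (19 + 12)² = 31² = 961)
y/U - 494315/(-271896) = -36108/961 - 494315/(-271896) = -36108*1/961 - 494315*(-1/271896) = -36108/961 + 494315/271896 = -9342584053/261292056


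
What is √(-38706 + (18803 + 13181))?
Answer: I*√6722 ≈ 81.988*I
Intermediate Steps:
√(-38706 + (18803 + 13181)) = √(-38706 + 31984) = √(-6722) = I*√6722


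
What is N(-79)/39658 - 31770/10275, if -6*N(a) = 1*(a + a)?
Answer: -3189023/1031610 ≈ -3.0913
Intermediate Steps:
N(a) = -a/3 (N(a) = -(a + a)/6 = -2*a/6 = -a/3)
N(-79)/39658 - 31770/10275 = -⅓*(-79)/39658 - 31770/10275 = (79/3)*(1/39658) - 31770*1/10275 = 1/1506 - 2118/685 = -3189023/1031610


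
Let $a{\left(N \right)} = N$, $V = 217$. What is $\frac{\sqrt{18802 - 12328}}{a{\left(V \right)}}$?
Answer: $\frac{\sqrt{6474}}{217} \approx 0.37079$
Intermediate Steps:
$\frac{\sqrt{18802 - 12328}}{a{\left(V \right)}} = \frac{\sqrt{18802 - 12328}}{217} = \sqrt{6474} \cdot \frac{1}{217} = \frac{\sqrt{6474}}{217}$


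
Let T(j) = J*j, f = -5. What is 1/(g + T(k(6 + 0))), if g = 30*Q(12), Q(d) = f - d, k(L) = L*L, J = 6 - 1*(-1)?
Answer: -1/258 ≈ -0.0038760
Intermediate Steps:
J = 7 (J = 6 + 1 = 7)
k(L) = L²
Q(d) = -5 - d
T(j) = 7*j
g = -510 (g = 30*(-5 - 1*12) = 30*(-5 - 12) = 30*(-17) = -510)
1/(g + T(k(6 + 0))) = 1/(-510 + 7*(6 + 0)²) = 1/(-510 + 7*6²) = 1/(-510 + 7*36) = 1/(-510 + 252) = 1/(-258) = -1/258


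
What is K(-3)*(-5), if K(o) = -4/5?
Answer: 4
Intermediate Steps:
K(o) = -⅘ (K(o) = -4*⅕ = -⅘)
K(-3)*(-5) = -⅘*(-5) = 4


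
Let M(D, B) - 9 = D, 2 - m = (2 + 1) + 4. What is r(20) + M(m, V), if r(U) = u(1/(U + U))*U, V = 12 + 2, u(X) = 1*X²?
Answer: 321/80 ≈ 4.0125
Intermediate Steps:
u(X) = X²
V = 14
m = -5 (m = 2 - ((2 + 1) + 4) = 2 - (3 + 4) = 2 - 1*7 = 2 - 7 = -5)
M(D, B) = 9 + D
r(U) = 1/(4*U) (r(U) = (1/(U + U))²*U = (1/(2*U))²*U = (1/(4*U²))*U = 1/(4*U))
r(20) + M(m, V) = (¼)/20 + (9 - 5) = (¼)*(1/20) + 4 = 1/80 + 4 = 321/80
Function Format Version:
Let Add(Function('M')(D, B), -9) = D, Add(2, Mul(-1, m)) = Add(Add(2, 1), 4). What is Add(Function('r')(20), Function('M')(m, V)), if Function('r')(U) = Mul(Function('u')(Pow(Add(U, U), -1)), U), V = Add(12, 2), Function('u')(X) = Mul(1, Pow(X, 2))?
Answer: Rational(321, 80) ≈ 4.0125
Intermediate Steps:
Function('u')(X) = Pow(X, 2)
V = 14
m = -5 (m = Add(2, Mul(-1, Add(Add(2, 1), 4))) = Add(2, Mul(-1, Add(3, 4))) = Add(2, Mul(-1, 7)) = Add(2, -7) = -5)
Function('M')(D, B) = Add(9, D)
Function('r')(U) = Mul(Rational(1, 4), Pow(U, -1)) (Function('r')(U) = Mul(Pow(Pow(Add(U, U), -1), 2), U) = Mul(Pow(Pow(Mul(2, U), -1), 2), U) = Mul(Pow(Mul(Rational(1, 2), Pow(U, -1)), 2), U) = Mul(Mul(Rational(1, 4), Pow(U, -2)), U) = Mul(Rational(1, 4), Pow(U, -1)))
Add(Function('r')(20), Function('M')(m, V)) = Add(Mul(Rational(1, 4), Pow(20, -1)), Add(9, -5)) = Add(Mul(Rational(1, 4), Rational(1, 20)), 4) = Add(Rational(1, 80), 4) = Rational(321, 80)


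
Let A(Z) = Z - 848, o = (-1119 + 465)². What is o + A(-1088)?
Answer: 425780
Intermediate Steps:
o = 427716 (o = (-654)² = 427716)
A(Z) = -848 + Z
o + A(-1088) = 427716 + (-848 - 1088) = 427716 - 1936 = 425780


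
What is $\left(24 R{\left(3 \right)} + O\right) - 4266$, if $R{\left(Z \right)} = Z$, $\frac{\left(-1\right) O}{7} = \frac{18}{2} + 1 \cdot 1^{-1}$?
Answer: $-4264$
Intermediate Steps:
$O = -70$ ($O = - 7 \left(\frac{18}{2} + 1 \cdot 1^{-1}\right) = - 7 \left(18 \cdot \frac{1}{2} + 1 \cdot 1\right) = - 7 \left(9 + 1\right) = \left(-7\right) 10 = -70$)
$\left(24 R{\left(3 \right)} + O\right) - 4266 = \left(24 \cdot 3 - 70\right) - 4266 = \left(72 - 70\right) - 4266 = 2 - 4266 = -4264$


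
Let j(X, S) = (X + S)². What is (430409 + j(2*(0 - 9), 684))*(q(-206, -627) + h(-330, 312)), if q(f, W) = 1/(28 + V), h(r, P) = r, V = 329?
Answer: -102960942685/357 ≈ -2.8841e+8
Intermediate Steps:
j(X, S) = (S + X)²
q(f, W) = 1/357 (q(f, W) = 1/(28 + 329) = 1/357)
(430409 + j(2*(0 - 9), 684))*(q(-206, -627) + h(-330, 312)) = (430409 + (684 + 2*(0 - 9))²)*(1/357 - 330) = (430409 + (684 + 2*(-9))²)*(-117809/357) = (430409 + (684 - 18)²)*(-117809/357) = (430409 + 666²)*(-117809/357) = (430409 + 443556)*(-117809/357) = 873965*(-117809/357) = -102960942685/357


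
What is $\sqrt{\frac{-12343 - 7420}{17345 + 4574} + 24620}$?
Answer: $\frac{\sqrt{11828062666623}}{21919} \approx 156.9$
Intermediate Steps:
$\sqrt{\frac{-12343 - 7420}{17345 + 4574} + 24620} = \sqrt{- \frac{19763}{21919} + 24620} = \sqrt{\frac{539626017}{21919}} = \frac{\sqrt{11828062666623}}{21919}$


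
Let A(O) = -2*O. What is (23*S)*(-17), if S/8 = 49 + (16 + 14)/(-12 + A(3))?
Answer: -444176/3 ≈ -1.4806e+5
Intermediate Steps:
S = 1136/3 (S = 8*(49 + (16 + 14)/(-12 - 2*3)) = 8*(49 + 30/(-12 - 6)) = 8*(49 + 30/(-18)) = 8*(49 + 30*(-1/18)) = 8*(49 - 5/3) = 8*(142/3) = 1136/3 ≈ 378.67)
(23*S)*(-17) = (23*(1136/3))*(-17) = (26128/3)*(-17) = -444176/3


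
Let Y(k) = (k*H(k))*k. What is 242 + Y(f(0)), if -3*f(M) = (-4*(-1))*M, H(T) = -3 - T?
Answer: 242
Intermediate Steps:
f(M) = -4*M/3 (f(M) = -(-4*(-1))*M/3 = -4*M/3)
Y(k) = k²*(-3 - k) (Y(k) = (k*(-3 - k))*k = k²*(-3 - k))
242 + Y(f(0)) = 242 + (-4/3*0)²*(-3 - (-4)*0/3) = 242 + 0²*(-3 - 1*0) = 242 + 0*(-3 + 0) = 242 + 0*(-3) = 242 + 0 = 242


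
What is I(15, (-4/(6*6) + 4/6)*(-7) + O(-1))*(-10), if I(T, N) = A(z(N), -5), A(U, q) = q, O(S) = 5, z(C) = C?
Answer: 50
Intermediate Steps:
I(T, N) = -5
I(15, (-4/(6*6) + 4/6)*(-7) + O(-1))*(-10) = -5*(-10) = 50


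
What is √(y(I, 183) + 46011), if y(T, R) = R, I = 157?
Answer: √46194 ≈ 214.93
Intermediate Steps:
√(y(I, 183) + 46011) = √(183 + 46011) = √46194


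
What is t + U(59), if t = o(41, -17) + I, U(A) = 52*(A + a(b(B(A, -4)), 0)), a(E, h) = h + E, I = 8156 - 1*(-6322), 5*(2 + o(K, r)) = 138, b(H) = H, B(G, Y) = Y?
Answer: 86818/5 ≈ 17364.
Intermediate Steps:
o(K, r) = 128/5 (o(K, r) = -2 + (1/5)*138 = -2 + 138/5 = 128/5)
I = 14478 (I = 8156 + 6322 = 14478)
a(E, h) = E + h
U(A) = -208 + 52*A (U(A) = 52*(A + (-4 + 0)) = 52*(A - 4) = 52*(-4 + A) = -208 + 52*A)
t = 72518/5 (t = 128/5 + 14478 = 72518/5 ≈ 14504.)
t + U(59) = 72518/5 + (-208 + 52*59) = 72518/5 + (-208 + 3068) = 72518/5 + 2860 = 86818/5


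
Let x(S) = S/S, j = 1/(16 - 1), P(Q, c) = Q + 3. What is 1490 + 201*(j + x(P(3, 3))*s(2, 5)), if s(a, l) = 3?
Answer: 10532/5 ≈ 2106.4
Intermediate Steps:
P(Q, c) = 3 + Q
j = 1/15 ≈ 0.066667
x(S) = 1
1490 + 201*(j + x(P(3, 3))*s(2, 5)) = 1490 + 201*(1/15 + 1*3) = 1490 + 201*(1/15 + 3) = 1490 + 201*(46/15) = 1490 + 3082/5 = 10532/5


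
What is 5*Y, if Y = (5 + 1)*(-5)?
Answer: -150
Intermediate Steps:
Y = -30 (Y = 6*(-5) = -30)
5*Y = 5*(-30) = -150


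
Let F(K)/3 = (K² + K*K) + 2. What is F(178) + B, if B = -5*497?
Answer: 187625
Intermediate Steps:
B = -2485
F(K) = 6 + 6*K² (F(K) = 3*((K² + K*K) + 2) = 3*((K² + K²) + 2) = 3*(2*K² + 2) = 3*(2 + 2*K²) = 6 + 6*K²)
F(178) + B = (6 + 6*178²) - 2485 = (6 + 6*31684) - 2485 = (6 + 190104) - 2485 = 190110 - 2485 = 187625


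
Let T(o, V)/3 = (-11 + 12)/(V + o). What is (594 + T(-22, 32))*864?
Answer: 2567376/5 ≈ 5.1348e+5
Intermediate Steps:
T(o, V) = 3/(V + o) (T(o, V) = 3*((-11 + 12)/(V + o)) = 3*(1/(V + o)) = 3/(V + o))
(594 + T(-22, 32))*864 = (594 + 3/(32 - 22))*864 = (594 + 3/10)*864 = (5943/10)*864 = 2567376/5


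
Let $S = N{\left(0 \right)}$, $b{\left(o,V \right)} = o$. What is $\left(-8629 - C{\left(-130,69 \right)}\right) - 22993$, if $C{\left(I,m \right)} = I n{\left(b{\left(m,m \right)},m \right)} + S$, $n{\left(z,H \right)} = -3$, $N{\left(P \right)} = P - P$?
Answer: $-32012$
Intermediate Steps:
$N{\left(P \right)} = 0$
$S = 0$
$C{\left(I,m \right)} = - 3 I$ ($C{\left(I,m \right)} = I \left(-3\right) + 0 = - 3 I + 0 = - 3 I$)
$\left(-8629 - C{\left(-130,69 \right)}\right) - 22993 = \left(-8629 - \left(-3\right) \left(-130\right)\right) - 22993 = \left(-8629 - 390\right) - 22993 = -9019 - 22993 = -32012$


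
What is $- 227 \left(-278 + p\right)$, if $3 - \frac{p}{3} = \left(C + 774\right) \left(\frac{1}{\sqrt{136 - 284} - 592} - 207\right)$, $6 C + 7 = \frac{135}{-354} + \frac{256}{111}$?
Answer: $- \frac{6759954169907099}{62058324} - \frac{13792665053 i \sqrt{37}}{4592315976} \approx -1.0893 \cdot 10^{8} - 18.269 i$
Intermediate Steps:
$C = - \frac{66473}{78588}$ ($C = - \frac{7}{6} + \frac{\frac{135}{-354} + \frac{256}{111}}{6} = - \frac{7}{6} + \frac{135 \left(- \frac{1}{354}\right) + 256 \cdot \frac{1}{111}}{6} = - \frac{7}{6} + \frac{- \frac{45}{118} + \frac{256}{111}}{6} = - \frac{7}{6} + \frac{1}{6} \cdot \frac{25213}{13098} = - \frac{7}{6} + \frac{25213}{78588} = - \frac{66473}{78588} \approx -0.84584$)
$p = \frac{4192562679}{8732} - \frac{60760639}{26196 \left(-592 + 2 i \sqrt{37}\right)}$ ($p = 9 - 3 \left(- \frac{66473}{78588} + 774\right) \left(\frac{1}{\sqrt{136 - 284} - 592} - 207\right) = 9 - 3 \frac{60760639 \left(\frac{1}{\sqrt{-148} - 592} - 207\right)}{78588} = 9 - 3 \frac{60760639 \left(\frac{1}{2 i \sqrt{37} - 592} - 207\right)}{78588} = 9 - 3 \frac{60760639 \left(\frac{1}{-592 + 2 i \sqrt{37}} - 207\right)}{78588} = 9 - 3 \frac{60760639 \left(-207 + \frac{1}{-592 + 2 i \sqrt{37}}\right)}{78588} = 9 - 3 \left(- \frac{1397494697}{8732} + \frac{60760639}{78588 \left(-592 + 2 i \sqrt{37}\right)}\right) = 9 + \left(\frac{4192484091}{8732} - \frac{60760639}{26196 \left(-592 + 2 i \sqrt{37}\right)}\right) = \frac{4192562679}{8732} - \frac{60760639}{26196 \left(-592 + 2 i \sqrt{37}\right)} \approx 4.8014 \cdot 10^{5} + 0.080481 i$)
$- 227 \left(-278 + p\right) = - 227 \left(-278 + \left(\frac{29796786002209}{62058324} + \frac{60760639 i \sqrt{37}}{4592315976}\right)\right) = - 227 \left(\frac{29779533788137}{62058324} + \frac{60760639 i \sqrt{37}}{4592315976}\right) = - \frac{6759954169907099}{62058324} - \frac{13792665053 i \sqrt{37}}{4592315976}$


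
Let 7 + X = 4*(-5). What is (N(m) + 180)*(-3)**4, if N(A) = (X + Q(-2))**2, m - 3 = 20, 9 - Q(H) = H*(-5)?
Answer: 78084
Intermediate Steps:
Q(H) = 9 + 5*H (Q(H) = 9 - H*(-5) = 9 - (-5)*H = 9 + 5*H)
m = 23 (m = 3 + 20 = 23)
X = -27 (X = -7 + 4*(-5) = -7 - 20 = -27)
N(A) = 784 (N(A) = (-27 + (9 + 5*(-2)))**2 = (-27 + (9 - 10))**2 = (-27 - 1)**2 = (-28)**2 = 784)
(N(m) + 180)*(-3)**4 = (784 + 180)*(-3)**4 = 964*81 = 78084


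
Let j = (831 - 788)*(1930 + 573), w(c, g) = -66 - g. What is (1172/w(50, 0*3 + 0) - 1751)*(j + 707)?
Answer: -2107821328/11 ≈ -1.9162e+8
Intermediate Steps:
j = 107629 (j = 43*2503 = 107629)
(1172/w(50, 0*3 + 0) - 1751)*(j + 707) = (1172/(-66 - (0*3 + 0)) - 1751)*(107629 + 707) = (1172/(-66 - (0 + 0)) - 1751)*108336 = (1172/(-66 - 1*0) - 1751)*108336 = (1172/(-66 + 0) - 1751)*108336 = (1172/(-66) - 1751)*108336 = (1172*(-1/66) - 1751)*108336 = (-586/33 - 1751)*108336 = -58369/33*108336 = -2107821328/11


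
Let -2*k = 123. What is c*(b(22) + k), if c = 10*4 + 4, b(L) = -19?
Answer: -3542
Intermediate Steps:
k = -123/2 (k = -½*123 = -123/2 ≈ -61.500)
c = 44 (c = 40 + 4 = 44)
c*(b(22) + k) = 44*(-19 - 123/2) = 44*(-161/2) = -3542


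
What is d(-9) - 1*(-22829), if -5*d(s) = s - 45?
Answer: 114199/5 ≈ 22840.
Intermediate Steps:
d(s) = 9 - s/5 (d(s) = -(s - 45)/5 = -(-45 + s)/5 = 9 - s/5)
d(-9) - 1*(-22829) = (9 - 1/5*(-9)) - 1*(-22829) = (9 + 9/5) + 22829 = 54/5 + 22829 = 114199/5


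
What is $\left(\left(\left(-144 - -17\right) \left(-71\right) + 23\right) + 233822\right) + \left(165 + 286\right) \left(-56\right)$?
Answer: $217606$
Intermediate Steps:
$\left(\left(\left(-144 - -17\right) \left(-71\right) + 23\right) + 233822\right) + \left(165 + 286\right) \left(-56\right) = \left(\left(\left(-144 + 17\right) \left(-71\right) + 23\right) + 233822\right) + 451 \left(-56\right) = \left(\left(\left(-127\right) \left(-71\right) + 23\right) + 233822\right) - 25256 = \left(\left(9017 + 23\right) + 233822\right) - 25256 = \left(9040 + 233822\right) - 25256 = 242862 - 25256 = 217606$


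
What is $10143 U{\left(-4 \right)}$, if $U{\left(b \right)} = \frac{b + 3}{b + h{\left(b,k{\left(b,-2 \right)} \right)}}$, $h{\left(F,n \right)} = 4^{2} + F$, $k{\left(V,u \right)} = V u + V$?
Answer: $- \frac{10143}{8} \approx -1267.9$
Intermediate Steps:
$k{\left(V,u \right)} = V + V u$
$h{\left(F,n \right)} = 16 + F$
$U{\left(b \right)} = \frac{3 + b}{16 + 2 b}$ ($U{\left(b \right)} = \frac{b + 3}{b + \left(16 + b\right)} = \frac{3 + b}{16 + 2 b}$)
$10143 U{\left(-4 \right)} = 10143 \frac{3 - 4}{2 \left(8 - 4\right)} = 10143 \cdot \frac{1}{2} \cdot \frac{1}{4} \left(-1\right) = 10143 \left(- \frac{1}{8}\right) = - \frac{10143}{8}$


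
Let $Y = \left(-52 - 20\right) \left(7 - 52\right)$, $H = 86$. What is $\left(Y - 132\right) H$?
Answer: $267288$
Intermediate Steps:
$Y = 3240$ ($Y = \left(-72\right) \left(-45\right) = 3240$)
$\left(Y - 132\right) H = \left(3240 - 132\right) 86 = 3108 \cdot 86 = 267288$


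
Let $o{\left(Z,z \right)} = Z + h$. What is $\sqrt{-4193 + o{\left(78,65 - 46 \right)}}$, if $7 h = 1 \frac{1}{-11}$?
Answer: $\frac{2 i \sqrt{6099478}}{77} \approx 64.148 i$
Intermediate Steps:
$h = - \frac{1}{77}$ ($h = \frac{1 \frac{1}{-11}}{7} = \frac{1 \left(- \frac{1}{11}\right)}{7} = \frac{1}{7} \left(- \frac{1}{11}\right) = - \frac{1}{77} \approx -0.012987$)
$o{\left(Z,z \right)} = - \frac{1}{77} + Z$ ($o{\left(Z,z \right)} = Z - \frac{1}{77} = - \frac{1}{77} + Z$)
$\sqrt{-4193 + o{\left(78,65 - 46 \right)}} = \sqrt{-4193 + \left(- \frac{1}{77} + 78\right)} = \sqrt{-4193 + \frac{6005}{77}} = \sqrt{- \frac{316856}{77}} = \frac{2 i \sqrt{6099478}}{77}$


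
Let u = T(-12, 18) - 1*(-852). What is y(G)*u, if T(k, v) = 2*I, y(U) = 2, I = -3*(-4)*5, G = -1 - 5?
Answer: 1944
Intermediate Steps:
G = -6
I = 60 (I = 12*5 = 60)
T(k, v) = 120 (T(k, v) = 2*60 = 120)
u = 972 (u = 120 - 1*(-852) = 120 + 852 = 972)
y(G)*u = 2*972 = 1944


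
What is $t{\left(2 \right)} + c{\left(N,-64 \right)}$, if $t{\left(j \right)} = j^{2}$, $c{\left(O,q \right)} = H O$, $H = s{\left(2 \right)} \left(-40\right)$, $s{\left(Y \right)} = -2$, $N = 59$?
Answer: $4724$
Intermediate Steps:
$H = 80$ ($H = \left(-2\right) \left(-40\right) = 80$)
$c{\left(O,q \right)} = 80 O$
$t{\left(2 \right)} + c{\left(N,-64 \right)} = 2^{2} + 80 \cdot 59 = 4 + 4720 = 4724$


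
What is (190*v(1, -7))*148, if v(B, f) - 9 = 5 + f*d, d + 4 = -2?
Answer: 1574720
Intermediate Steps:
d = -6 (d = -4 - 2 = -6)
v(B, f) = 14 - 6*f (v(B, f) = 9 + (5 + f*(-6)) = 9 + (5 - 6*f) = 14 - 6*f)
(190*v(1, -7))*148 = (190*(14 - 6*(-7)))*148 = (190*(14 + 42))*148 = (190*56)*148 = 10640*148 = 1574720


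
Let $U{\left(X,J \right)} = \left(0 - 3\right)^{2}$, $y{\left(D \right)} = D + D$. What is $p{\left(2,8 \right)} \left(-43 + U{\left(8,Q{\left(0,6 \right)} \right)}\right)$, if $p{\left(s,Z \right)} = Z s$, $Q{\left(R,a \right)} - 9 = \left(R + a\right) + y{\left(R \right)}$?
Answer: $-544$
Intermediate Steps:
$y{\left(D \right)} = 2 D$
$Q{\left(R,a \right)} = 9 + a + 3 R$ ($Q{\left(R,a \right)} = 9 + \left(\left(R + a\right) + 2 R\right) = 9 + \left(a + 3 R\right) = 9 + a + 3 R$)
$U{\left(X,J \right)} = 9$ ($U{\left(X,J \right)} = \left(-3\right)^{2} = 9$)
$p{\left(2,8 \right)} \left(-43 + U{\left(8,Q{\left(0,6 \right)} \right)}\right) = 8 \cdot 2 \left(-43 + 9\right) = 16 \left(-34\right) = -544$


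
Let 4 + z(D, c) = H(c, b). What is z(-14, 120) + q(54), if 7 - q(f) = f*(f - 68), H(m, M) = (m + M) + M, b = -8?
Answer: 863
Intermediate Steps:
H(m, M) = m + 2*M (H(m, M) = (M + m) + M = m + 2*M)
q(f) = 7 - f*(-68 + f) (q(f) = 7 - f*(f - 68) = 7 - f*(-68 + f))
z(D, c) = -20 + c (z(D, c) = -4 + (c + 2*(-8)) = -4 + (c - 16) = -4 + (-16 + c) = -20 + c)
z(-14, 120) + q(54) = (-20 + 120) + (7 - 1*54² + 68*54) = 100 + (7 - 1*2916 + 3672) = 100 + (7 - 2916 + 3672) = 100 + 763 = 863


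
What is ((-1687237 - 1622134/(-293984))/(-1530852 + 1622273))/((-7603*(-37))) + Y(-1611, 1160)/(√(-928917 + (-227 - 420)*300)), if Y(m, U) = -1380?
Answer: -248009530037/3780300998993552 + 460*I*√1123017/374339 ≈ -6.5606e-5 + 1.3022*I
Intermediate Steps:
((-1687237 - 1622134/(-293984))/(-1530852 + 1622273))/((-7603*(-37))) + Y(-1611, 1160)/(√(-928917 + (-227 - 420)*300)) = ((-1687237 - 1622134/(-293984))/(-1530852 + 1622273))/((-7603*(-37))) - 1380/√(-928917 + (-227 - 420)*300) = ((-1687237 - 1622134*(-1/293984))/91421)/281311 - 1380/√(-928917 - 647*300) = ((-1687237 + 811067/146992)*(1/91421))*(1/281311) - 1380/√(-928917 - 194100) = -248009530037/146992*1/91421*(1/281311) - 1380*(-I*√1123017/1123017) = -248009530037/13438155632*1/281311 - 1380*(-I*√1123017/1123017) = -248009530037/3780300998993552 - (-460)*I*√1123017/374339 = -248009530037/3780300998993552 + 460*I*√1123017/374339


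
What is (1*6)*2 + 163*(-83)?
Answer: -13517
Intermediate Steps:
(1*6)*2 + 163*(-83) = 6*2 - 13529 = 12 - 13529 = -13517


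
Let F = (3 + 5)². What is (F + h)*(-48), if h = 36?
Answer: -4800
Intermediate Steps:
F = 64 (F = 8² = 64)
(F + h)*(-48) = (64 + 36)*(-48) = 100*(-48) = -4800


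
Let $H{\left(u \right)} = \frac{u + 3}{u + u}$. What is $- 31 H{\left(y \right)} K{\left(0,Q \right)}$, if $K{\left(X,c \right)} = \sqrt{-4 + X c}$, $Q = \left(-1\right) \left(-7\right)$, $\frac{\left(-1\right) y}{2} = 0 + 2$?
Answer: $- \frac{31 i}{4} \approx - 7.75 i$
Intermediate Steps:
$y = -4$ ($y = - 2 \left(0 + 2\right) = \left(-2\right) 2 = -4$)
$Q = 7$
$H{\left(u \right)} = \frac{3 + u}{2 u}$
$- 31 H{\left(y \right)} K{\left(0,Q \right)} = - 31 \frac{3 - 4}{2 \left(-4\right)} \sqrt{-4 + 0 \cdot 7} = - 31 \cdot \frac{1}{2} \left(- \frac{1}{4}\right) \left(-1\right) \sqrt{-4 + 0} = \left(-31\right) \frac{1}{8} \sqrt{-4} = - \frac{31 \cdot 2 i}{8} = - \frac{31 i}{4}$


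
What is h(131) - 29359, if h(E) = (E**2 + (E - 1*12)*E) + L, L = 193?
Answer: 3584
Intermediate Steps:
h(E) = 193 + E**2 + E*(-12 + E) (h(E) = (E**2 + (E - 1*12)*E) + 193 = (E**2 + (E - 12)*E) + 193 = (E**2 + (-12 + E)*E) + 193 = (E**2 + E*(-12 + E)) + 193 = 193 + E**2 + E*(-12 + E))
h(131) - 29359 = (193 - 12*131 + 2*131**2) - 29359 = (193 - 1572 + 2*17161) - 29359 = (193 - 1572 + 34322) - 29359 = 32943 - 29359 = 3584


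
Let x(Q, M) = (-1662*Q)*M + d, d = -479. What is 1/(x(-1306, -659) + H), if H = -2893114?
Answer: -1/1433300541 ≈ -6.9769e-10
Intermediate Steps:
x(Q, M) = -479 - 1662*M*Q (x(Q, M) = (-1662*Q)*M - 479 = -1662*M*Q - 479 = -479 - 1662*M*Q)
1/(x(-1306, -659) + H) = 1/((-479 - 1662*(-659)*(-1306)) - 2893114) = 1/((-479 - 1430406948) - 2893114) = 1/(-1430407427 - 2893114) = 1/(-1433300541) = -1/1433300541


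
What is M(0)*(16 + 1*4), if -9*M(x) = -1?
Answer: 20/9 ≈ 2.2222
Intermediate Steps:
M(x) = ⅑ (M(x) = -⅑*(-1) = ⅑)
M(0)*(16 + 1*4) = (16 + 1*4)/9 = (16 + 4)/9 = (⅑)*20 = 20/9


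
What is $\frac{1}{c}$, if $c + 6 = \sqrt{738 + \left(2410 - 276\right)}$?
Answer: $\frac{3}{1418} + \frac{\sqrt{718}}{1418} \approx 0.021012$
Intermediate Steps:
$c = -6 + 2 \sqrt{718}$ ($c = -6 + \sqrt{738 + \left(2410 - 276\right)} = -6 + \sqrt{738 + 2134} = -6 + \sqrt{2872} = -6 + 2 \sqrt{718} \approx 47.591$)
$\frac{1}{c} = \frac{1}{-6 + 2 \sqrt{718}}$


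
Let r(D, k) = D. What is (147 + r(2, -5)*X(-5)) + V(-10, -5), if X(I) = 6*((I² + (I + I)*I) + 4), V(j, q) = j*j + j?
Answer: 1185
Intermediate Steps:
V(j, q) = j + j² (V(j, q) = j² + j = j + j²)
X(I) = 24 + 18*I² (X(I) = 6*((I² + (2*I)*I) + 4) = 6*((I² + 2*I²) + 4) = 6*(3*I² + 4) = 6*(4 + 3*I²) = 24 + 18*I²)
(147 + r(2, -5)*X(-5)) + V(-10, -5) = (147 + 2*(24 + 18*(-5)²)) - 10*(1 - 10) = (147 + 2*(24 + 18*25)) - 10*(-9) = (147 + 2*(24 + 450)) + 90 = (147 + 2*474) + 90 = (147 + 948) + 90 = 1095 + 90 = 1185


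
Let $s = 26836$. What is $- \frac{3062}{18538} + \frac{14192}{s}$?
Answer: $\frac{22614933}{62185721} \approx 0.36367$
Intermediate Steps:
$- \frac{3062}{18538} + \frac{14192}{s} = - \frac{3062}{18538} + \frac{14192}{26836} = \left(-3062\right) \frac{1}{18538} + 14192 \cdot \frac{1}{26836} = - \frac{1531}{9269} + \frac{3548}{6709} = \frac{22614933}{62185721}$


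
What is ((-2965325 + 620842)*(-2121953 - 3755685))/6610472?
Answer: 6890011185577/3305236 ≈ 2.0846e+6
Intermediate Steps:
((-2965325 + 620842)*(-2121953 - 3755685))/6610472 = -2344483*(-5877638)*(1/6610472) = 13780022371154*(1/6610472) = 6890011185577/3305236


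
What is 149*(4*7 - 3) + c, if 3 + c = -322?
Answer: 3400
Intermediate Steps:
c = -325 (c = -3 - 322 = -325)
149*(4*7 - 3) + c = 149*(4*7 - 3) - 325 = 149*(28 - 3) - 325 = 149*25 - 325 = 3725 - 325 = 3400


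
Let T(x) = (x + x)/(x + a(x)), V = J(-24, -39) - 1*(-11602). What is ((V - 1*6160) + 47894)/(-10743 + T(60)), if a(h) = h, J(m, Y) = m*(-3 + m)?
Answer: -26992/5371 ≈ -5.0255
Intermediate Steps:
V = 12250 (V = -24*(-3 - 24) - 1*(-11602) = -24*(-27) + 11602 = 648 + 11602 = 12250)
T(x) = 1 (T(x) = (x + x)/(x + x) = (2*x)/((2*x)) = (2*x)*(1/(2*x)) = 1)
((V - 1*6160) + 47894)/(-10743 + T(60)) = ((12250 - 1*6160) + 47894)/(-10743 + 1) = ((12250 - 6160) + 47894)/(-10742) = (6090 + 47894)*(-1/10742) = 53984*(-1/10742) = -26992/5371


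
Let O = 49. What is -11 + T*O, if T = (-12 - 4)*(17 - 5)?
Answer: -9419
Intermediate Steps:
T = -192 (T = -16*12 = -192)
-11 + T*O = -11 - 192*49 = -11 - 9408 = -9419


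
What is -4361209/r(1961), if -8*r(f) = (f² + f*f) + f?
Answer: 34889672/7693003 ≈ 4.5352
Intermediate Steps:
r(f) = -f²/4 - f/8 (r(f) = -((f² + f*f) + f)/8 = -((f² + f²) + f)/8 = -(2*f² + f)/8 = -(f + 2*f²)/8 = -f²/4 - f/8)
-4361209/r(1961) = -4361209*(-8/(1961*(1 + 2*1961))) = -4361209*(-8/(1961*(1 + 3922))) = -4361209/((-⅛*1961*3923)) = -4361209/(-7693003/8) = -4361209*(-8/7693003) = 34889672/7693003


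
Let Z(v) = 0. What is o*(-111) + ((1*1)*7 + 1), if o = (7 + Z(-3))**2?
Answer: -5431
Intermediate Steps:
o = 49 (o = (7 + 0)**2 = 7**2 = 49)
o*(-111) + ((1*1)*7 + 1) = 49*(-111) + ((1*1)*7 + 1) = -5439 + (1*7 + 1) = -5439 + (7 + 1) = -5439 + 8 = -5431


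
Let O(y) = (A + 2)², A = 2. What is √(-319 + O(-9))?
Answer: I*√303 ≈ 17.407*I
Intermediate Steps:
O(y) = 16 (O(y) = (2 + 2)² = 4² = 16)
√(-319 + O(-9)) = √(-319 + 16) = √(-303) = I*√303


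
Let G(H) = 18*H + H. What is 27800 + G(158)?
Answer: 30802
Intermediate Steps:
G(H) = 19*H
27800 + G(158) = 27800 + 19*158 = 27800 + 3002 = 30802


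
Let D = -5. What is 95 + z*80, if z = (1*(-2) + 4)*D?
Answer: -705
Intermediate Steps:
z = -10 (z = (1*(-2) + 4)*(-5) = (-2 + 4)*(-5) = 2*(-5) = -10)
95 + z*80 = 95 - 10*80 = 95 - 800 = -705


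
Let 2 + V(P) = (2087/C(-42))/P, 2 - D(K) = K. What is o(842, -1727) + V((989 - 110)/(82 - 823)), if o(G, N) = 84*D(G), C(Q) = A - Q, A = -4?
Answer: -41376463/586 ≈ -70608.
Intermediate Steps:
C(Q) = -4 - Q
D(K) = 2 - K
o(G, N) = 168 - 84*G (o(G, N) = 84*(2 - G) = 168 - 84*G)
V(P) = -2 + 2087/(38*P) (V(P) = -2 + (2087/(-4 - 1*(-42)))/P = -2 + (2087/(-4 + 42))/P = -2 + (2087/38)/P = -2 + (2087*(1/38))/P = -2 + 2087/(38*P))
o(842, -1727) + V((989 - 110)/(82 - 823)) = (168 - 84*842) + (-2 + 2087/(38*(((989 - 110)/(82 - 823))))) = (168 - 70728) + (-2 + 2087/(38*((879/(-741))))) = -70560 + (-2 + 2087/(38*((879*(-1/741))))) = -70560 + (-2 + 2087/(38*(-293/247))) = -70560 + (-2 + (2087/38)*(-247/293)) = -70560 + (-2 - 27131/586) = -70560 - 28303/586 = -41376463/586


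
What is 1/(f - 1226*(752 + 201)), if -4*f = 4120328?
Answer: -1/2198460 ≈ -4.5486e-7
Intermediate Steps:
f = -1030082 (f = -1/4*4120328 = -1030082)
1/(f - 1226*(752 + 201)) = 1/(-1030082 - 1226*(752 + 201)) = 1/(-1030082 - 1226*953) = 1/(-1030082 - 1168378) = 1/(-2198460) = -1/2198460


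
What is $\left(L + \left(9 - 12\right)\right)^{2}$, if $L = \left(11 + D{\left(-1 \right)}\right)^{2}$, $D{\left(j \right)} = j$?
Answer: $9409$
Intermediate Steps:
$L = 100$ ($L = \left(11 - 1\right)^{2} = 10^{2} = 100$)
$\left(L + \left(9 - 12\right)\right)^{2} = \left(100 + \left(9 - 12\right)\right)^{2} = \left(100 - 3\right)^{2} = 97^{2} = 9409$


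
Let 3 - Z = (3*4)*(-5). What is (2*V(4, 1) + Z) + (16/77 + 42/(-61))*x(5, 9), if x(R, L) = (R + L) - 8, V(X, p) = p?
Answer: 291757/4697 ≈ 62.116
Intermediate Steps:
Z = 63 (Z = 3 - 3*4*(-5) = 3 - 12*(-5) = 3 - 1*(-60) = 3 + 60 = 63)
x(R, L) = -8 + L + R (x(R, L) = (L + R) - 8 = -8 + L + R)
(2*V(4, 1) + Z) + (16/77 + 42/(-61))*x(5, 9) = (2*1 + 63) + (16/77 + 42/(-61))*(-8 + 9 + 5) = (2 + 63) + (16*(1/77) + 42*(-1/61))*6 = 65 + (16/77 - 42/61)*6 = 65 - 2258/4697*6 = 65 - 13548/4697 = 291757/4697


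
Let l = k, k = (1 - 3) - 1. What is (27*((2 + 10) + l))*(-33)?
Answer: -8019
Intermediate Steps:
k = -3 (k = -2 - 1 = -3)
l = -3
(27*((2 + 10) + l))*(-33) = (27*((2 + 10) - 3))*(-33) = (27*(12 - 3))*(-33) = (27*9)*(-33) = 243*(-33) = -8019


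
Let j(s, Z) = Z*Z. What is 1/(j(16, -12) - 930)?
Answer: -1/786 ≈ -0.0012723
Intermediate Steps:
j(s, Z) = Z**2
1/(j(16, -12) - 930) = 1/((-12)**2 - 930) = 1/(144 - 930) = 1/(-786) = -1/786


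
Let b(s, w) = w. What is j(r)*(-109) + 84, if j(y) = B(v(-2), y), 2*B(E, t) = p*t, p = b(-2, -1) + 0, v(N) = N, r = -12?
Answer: -570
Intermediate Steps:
p = -1 (p = -1 + 0 = -1)
B(E, t) = -t/2 (B(E, t) = (-t)/2 = -t/2)
j(y) = -y/2
j(r)*(-109) + 84 = -1/2*(-12)*(-109) + 84 = 6*(-109) + 84 = -654 + 84 = -570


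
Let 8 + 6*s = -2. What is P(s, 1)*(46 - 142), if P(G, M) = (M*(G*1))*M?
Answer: 160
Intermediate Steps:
s = -5/3 (s = -4/3 + (⅙)*(-2) = -4/3 - ⅓ = -5/3 ≈ -1.6667)
P(G, M) = G*M² (P(G, M) = (M*G)*M = (G*M)*M = G*M²)
P(s, 1)*(46 - 142) = (-5/3*1²)*(46 - 142) = -5/3*1*(-96) = -5/3*(-96) = 160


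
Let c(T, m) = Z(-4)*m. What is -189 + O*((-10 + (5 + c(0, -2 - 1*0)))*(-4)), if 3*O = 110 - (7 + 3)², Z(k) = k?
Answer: -229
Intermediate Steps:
c(T, m) = -4*m
O = 10/3 (O = (110 - (7 + 3)²)/3 = (110 - 1*10²)/3 = (110 - 1*100)/3 = (110 - 100)/3 = (⅓)*10 = 10/3 ≈ 3.3333)
-189 + O*((-10 + (5 + c(0, -2 - 1*0)))*(-4)) = -189 + 10*((-10 + (5 - 4*(-2 - 1*0)))*(-4))/3 = -189 + 10*((-10 + (5 - 4*(-2 + 0)))*(-4))/3 = -189 + 10*((-10 + (5 - 4*(-2)))*(-4))/3 = -189 + 10*((-10 + (5 + 8))*(-4))/3 = -189 + 10*((-10 + 13)*(-4))/3 = -189 + 10*(3*(-4))/3 = -189 + (10/3)*(-12) = -189 - 40 = -229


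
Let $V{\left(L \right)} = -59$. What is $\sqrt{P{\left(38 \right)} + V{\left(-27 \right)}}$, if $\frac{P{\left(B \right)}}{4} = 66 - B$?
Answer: $\sqrt{53} \approx 7.2801$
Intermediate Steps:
$P{\left(B \right)} = 264 - 4 B$ ($P{\left(B \right)} = 4 \left(66 - B\right) = 264 - 4 B$)
$\sqrt{P{\left(38 \right)} + V{\left(-27 \right)}} = \sqrt{\left(264 - 152\right) - 59} = \sqrt{112 - 59} = \sqrt{53}$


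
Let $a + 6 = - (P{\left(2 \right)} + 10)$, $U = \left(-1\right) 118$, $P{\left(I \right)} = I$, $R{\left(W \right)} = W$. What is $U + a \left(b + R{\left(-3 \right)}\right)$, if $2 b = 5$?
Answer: $-109$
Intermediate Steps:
$b = \frac{5}{2}$ ($b = \frac{1}{2} \cdot 5 = \frac{5}{2} \approx 2.5$)
$U = -118$
$a = -18$ ($a = -6 - \left(2 + 10\right) = -6 - 12 = -18$)
$U + a \left(b + R{\left(-3 \right)}\right) = -118 - 18 \left(\frac{5}{2} - 3\right) = -118 - -9 = -118 + 9 = -109$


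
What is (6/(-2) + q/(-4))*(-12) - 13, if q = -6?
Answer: 5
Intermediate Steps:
(6/(-2) + q/(-4))*(-12) - 13 = (6/(-2) - 6/(-4))*(-12) - 13 = (6*(-½) - 6*(-¼))*(-12) - 13 = (-3 + 3/2)*(-12) - 13 = -3/2*(-12) - 13 = 18 - 13 = 5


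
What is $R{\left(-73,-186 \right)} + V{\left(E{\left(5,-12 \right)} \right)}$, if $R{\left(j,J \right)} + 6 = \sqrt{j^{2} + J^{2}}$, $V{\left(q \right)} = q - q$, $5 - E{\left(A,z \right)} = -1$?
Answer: $-6 + 5 \sqrt{1597} \approx 193.81$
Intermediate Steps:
$E{\left(A,z \right)} = 6$ ($E{\left(A,z \right)} = 5 - -1 = 5 + 1 = 6$)
$V{\left(q \right)} = 0$
$R{\left(j,J \right)} = -6 + \sqrt{J^{2} + j^{2}}$ ($R{\left(j,J \right)} = -6 + \sqrt{j^{2} + J^{2}} = -6 + \sqrt{J^{2} + j^{2}}$)
$R{\left(-73,-186 \right)} + V{\left(E{\left(5,-12 \right)} \right)} = \left(-6 + \sqrt{\left(-186\right)^{2} + \left(-73\right)^{2}}\right) + 0 = \left(-6 + \sqrt{34596 + 5329}\right) + 0 = \left(-6 + \sqrt{39925}\right) + 0 = \left(-6 + 5 \sqrt{1597}\right) + 0 = -6 + 5 \sqrt{1597}$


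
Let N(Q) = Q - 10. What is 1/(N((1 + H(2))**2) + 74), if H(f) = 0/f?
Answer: 1/65 ≈ 0.015385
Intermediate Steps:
H(f) = 0
N(Q) = -10 + Q
1/(N((1 + H(2))**2) + 74) = 1/((-10 + (1 + 0)**2) + 74) = 1/((-10 + 1**2) + 74) = 1/((-10 + 1) + 74) = 1/(-9 + 74) = 1/65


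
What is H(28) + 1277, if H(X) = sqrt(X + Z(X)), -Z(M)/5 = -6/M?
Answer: 1277 + sqrt(5698)/14 ≈ 1282.4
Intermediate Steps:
Z(M) = 30/M (Z(M) = -(-30)/M = 30/M)
H(X) = sqrt(X + 30/X)
H(28) + 1277 = sqrt(28 + 30/28) + 1277 = sqrt(28 + 30*(1/28)) + 1277 = sqrt(28 + 15/14) + 1277 = sqrt(407/14) + 1277 = sqrt(5698)/14 + 1277 = 1277 + sqrt(5698)/14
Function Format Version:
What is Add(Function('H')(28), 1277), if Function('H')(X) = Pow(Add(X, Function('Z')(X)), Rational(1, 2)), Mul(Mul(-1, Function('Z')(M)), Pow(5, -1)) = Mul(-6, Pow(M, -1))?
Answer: Add(1277, Mul(Rational(1, 14), Pow(5698, Rational(1, 2)))) ≈ 1282.4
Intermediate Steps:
Function('Z')(M) = Mul(30, Pow(M, -1)) (Function('Z')(M) = Mul(-5, Mul(-6, Pow(M, -1))) = Mul(30, Pow(M, -1)))
Function('H')(X) = Pow(Add(X, Mul(30, Pow(X, -1))), Rational(1, 2))
Add(Function('H')(28), 1277) = Add(Pow(Add(28, Mul(30, Pow(28, -1))), Rational(1, 2)), 1277) = Add(Pow(Add(28, Mul(30, Rational(1, 28))), Rational(1, 2)), 1277) = Add(Pow(Add(28, Rational(15, 14)), Rational(1, 2)), 1277) = Add(Pow(Rational(407, 14), Rational(1, 2)), 1277) = Add(Mul(Rational(1, 14), Pow(5698, Rational(1, 2))), 1277) = Add(1277, Mul(Rational(1, 14), Pow(5698, Rational(1, 2))))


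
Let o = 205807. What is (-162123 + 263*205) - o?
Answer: -314015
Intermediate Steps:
(-162123 + 263*205) - o = (-162123 + 263*205) - 1*205807 = (-162123 + 53915) - 205807 = -108208 - 205807 = -314015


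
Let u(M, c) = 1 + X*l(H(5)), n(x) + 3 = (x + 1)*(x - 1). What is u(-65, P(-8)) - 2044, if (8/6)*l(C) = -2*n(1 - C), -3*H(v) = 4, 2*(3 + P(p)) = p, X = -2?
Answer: -6116/3 ≈ -2038.7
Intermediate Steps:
n(x) = -3 + (1 + x)*(-1 + x) (n(x) = -3 + (x + 1)*(x - 1) = -3 + (1 + x)*(-1 + x))
P(p) = -3 + p/2
H(v) = -4/3 (H(v) = -⅓*4 = -4/3)
l(C) = 6 - 3*(1 - C)²/2 (l(C) = 3*(-2*(-4 + (1 - C)²))/4 = 3*(8 - 2*(1 - C)²)/4 = 6 - 3*(1 - C)²/2)
u(M, c) = 16/3 (u(M, c) = 1 - 2*(6 - 3*(-1 - 4/3)²/2) = 1 - 2*(6 - 3*(-7/3)²/2) = 1 - 2*(6 - 3/2*49/9) = 1 - 2*(6 - 49/6) = 1 - 2*(-13/6) = 1 + 13/3 = 16/3)
u(-65, P(-8)) - 2044 = 16/3 - 2044 = -6116/3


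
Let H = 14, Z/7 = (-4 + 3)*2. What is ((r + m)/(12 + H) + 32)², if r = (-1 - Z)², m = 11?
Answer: 256036/169 ≈ 1515.0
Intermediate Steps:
Z = -14 (Z = 7*((-4 + 3)*2) = 7*(-1*2) = 7*(-2) = -14)
r = 169 (r = (-1 - 1*(-14))² = (-1 + 14)² = 13² = 169)
((r + m)/(12 + H) + 32)² = ((169 + 11)/(12 + 14) + 32)² = (180/26 + 32)² = (180*(1/26) + 32)² = (90/13 + 32)² = (506/13)² = 256036/169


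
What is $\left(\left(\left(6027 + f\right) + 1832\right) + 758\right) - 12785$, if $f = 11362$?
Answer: $7194$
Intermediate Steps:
$\left(\left(\left(6027 + f\right) + 1832\right) + 758\right) - 12785 = \left(\left(\left(6027 + 11362\right) + 1832\right) + 758\right) - 12785 = \left(\left(17389 + 1832\right) + 758\right) - 12785 = \left(19221 + 758\right) - 12785 = 19979 - 12785 = 7194$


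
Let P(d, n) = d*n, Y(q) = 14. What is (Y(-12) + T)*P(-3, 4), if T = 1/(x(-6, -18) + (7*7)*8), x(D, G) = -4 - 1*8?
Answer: -15963/95 ≈ -168.03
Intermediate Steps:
x(D, G) = -12 (x(D, G) = -4 - 8 = -12)
T = 1/380 (T = 1/(-12 + (7*7)*8) = 1/(-12 + 49*8) = 1/(-12 + 392) = 1/380 ≈ 0.0026316)
(Y(-12) + T)*P(-3, 4) = (14 + 1/380)*(-3*4) = (5321/380)*(-12) = -15963/95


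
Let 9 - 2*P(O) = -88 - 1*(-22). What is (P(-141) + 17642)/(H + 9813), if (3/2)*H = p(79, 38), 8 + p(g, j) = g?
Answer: 106077/59162 ≈ 1.7930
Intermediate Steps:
p(g, j) = -8 + g
P(O) = 75/2 (P(O) = 9/2 - (-88 - 1*(-22))/2 = 9/2 - (-88 + 22)/2 = 9/2 - ½*(-66) = 9/2 + 33 = 75/2)
H = 142/3 (H = 2*(-8 + 79)/3 = (⅔)*71 = 142/3 ≈ 47.333)
(P(-141) + 17642)/(H + 9813) = (75/2 + 17642)/(142/3 + 9813) = 35359/(2*(29581/3)) = (35359/2)*(3/29581) = 106077/59162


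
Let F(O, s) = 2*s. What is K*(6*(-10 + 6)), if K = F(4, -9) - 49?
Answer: 1608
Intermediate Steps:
K = -67 (K = 2*(-9) - 49 = -18 - 49 = -67)
K*(6*(-10 + 6)) = -402*(-10 + 6) = -402*(-4) = -67*(-24) = 1608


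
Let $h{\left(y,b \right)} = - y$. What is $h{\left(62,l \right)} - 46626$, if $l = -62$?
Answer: $-46688$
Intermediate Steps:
$h{\left(62,l \right)} - 46626 = \left(-1\right) 62 - 46626 = -62 - 46626 = -46688$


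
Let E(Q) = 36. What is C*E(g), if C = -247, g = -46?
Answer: -8892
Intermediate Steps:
C*E(g) = -247*36 = -8892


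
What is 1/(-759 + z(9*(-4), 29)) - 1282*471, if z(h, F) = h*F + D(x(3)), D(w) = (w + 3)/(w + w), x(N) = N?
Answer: -1088087245/1802 ≈ -6.0382e+5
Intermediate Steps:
D(w) = (3 + w)/(2*w) (D(w) = (3 + w)/((2*w)) = (3 + w)*(1/(2*w)) = (3 + w)/(2*w))
z(h, F) = 1 + F*h (z(h, F) = h*F + (1/2)*(3 + 3)/3 = F*h + (1/2)*(1/3)*6 = F*h + 1 = 1 + F*h)
1/(-759 + z(9*(-4), 29)) - 1282*471 = 1/(-759 + (1 + 29*(9*(-4)))) - 1282*471 = 1/(-759 + (1 + 29*(-36))) - 603822 = 1/(-759 + (1 - 1044)) - 603822 = 1/(-759 - 1043) - 603822 = 1/(-1802) - 603822 = -1/1802 - 603822 = -1088087245/1802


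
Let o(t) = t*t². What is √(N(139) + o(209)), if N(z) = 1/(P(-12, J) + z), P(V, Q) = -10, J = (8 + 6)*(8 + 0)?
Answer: √151921164018/129 ≈ 3021.5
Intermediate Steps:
J = 112 (J = 14*8 = 112)
o(t) = t³
N(z) = 1/(-10 + z)
√(N(139) + o(209)) = √(1/(-10 + 139) + 209³) = √(1/129 + 9129329) = √(1177683442/129) = √151921164018/129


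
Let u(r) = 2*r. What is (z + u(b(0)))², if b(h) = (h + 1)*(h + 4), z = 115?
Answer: 15129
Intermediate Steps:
b(h) = (1 + h)*(4 + h)
(z + u(b(0)))² = (115 + 2*(4 + 0² + 5*0))² = (115 + 2*(4 + 0 + 0))² = (115 + 2*4)² = (115 + 8)² = 123² = 15129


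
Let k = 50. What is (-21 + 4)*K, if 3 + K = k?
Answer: -799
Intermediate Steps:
K = 47 (K = -3 + 50 = 47)
(-21 + 4)*K = (-21 + 4)*47 = -17*47 = -799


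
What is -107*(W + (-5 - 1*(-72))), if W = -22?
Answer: -4815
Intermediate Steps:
-107*(W + (-5 - 1*(-72))) = -107*(-22 + (-5 - 1*(-72))) = -107*(-22 + (-5 + 72)) = -107*(-22 + 67) = -107*45 = -4815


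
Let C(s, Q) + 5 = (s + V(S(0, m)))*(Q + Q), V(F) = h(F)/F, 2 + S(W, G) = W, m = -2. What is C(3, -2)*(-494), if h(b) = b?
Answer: 10374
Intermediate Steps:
S(W, G) = -2 + W
V(F) = 1 (V(F) = F/F = 1)
C(s, Q) = -5 + 2*Q*(1 + s) (C(s, Q) = -5 + (s + 1)*(Q + Q) = -5 + (1 + s)*(2*Q) = -5 + 2*Q*(1 + s))
C(3, -2)*(-494) = (-5 + 2*(-2) + 2*(-2)*3)*(-494) = (-5 - 4 - 12)*(-494) = -21*(-494) = 10374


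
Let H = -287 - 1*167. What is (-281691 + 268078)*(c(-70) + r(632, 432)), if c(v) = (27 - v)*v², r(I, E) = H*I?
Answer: -2564308036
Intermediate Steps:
H = -454 (H = -287 - 167 = -454)
r(I, E) = -454*I
c(v) = v²*(27 - v)
(-281691 + 268078)*(c(-70) + r(632, 432)) = (-281691 + 268078)*((-70)²*(27 - 1*(-70)) - 454*632) = -13613*(4900*(27 + 70) - 286928) = -13613*(4900*97 - 286928) = -13613*(475300 - 286928) = -13613*188372 = -2564308036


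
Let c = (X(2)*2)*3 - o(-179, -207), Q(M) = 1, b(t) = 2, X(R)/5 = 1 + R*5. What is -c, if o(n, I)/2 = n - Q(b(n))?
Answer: -690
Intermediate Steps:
X(R) = 5 + 25*R (X(R) = 5*(1 + R*5) = 5*(1 + 5*R) = 5 + 25*R)
o(n, I) = -2 + 2*n (o(n, I) = 2*(n - 1*1) = 2*(n - 1) = 2*(-1 + n) = -2 + 2*n)
c = 690 (c = ((5 + 25*2)*2)*3 - (-2 + 2*(-179)) = ((5 + 50)*2)*3 - (-2 - 358) = (55*2)*3 - 1*(-360) = 110*3 + 360 = 330 + 360 = 690)
-c = -1*690 = -690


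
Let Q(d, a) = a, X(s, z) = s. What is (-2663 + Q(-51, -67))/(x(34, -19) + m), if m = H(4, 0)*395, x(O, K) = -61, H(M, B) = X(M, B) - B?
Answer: -390/217 ≈ -1.7972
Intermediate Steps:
H(M, B) = M - B
m = 1580 (m = (4 - 1*0)*395 = (4 + 0)*395 = 4*395 = 1580)
(-2663 + Q(-51, -67))/(x(34, -19) + m) = (-2663 - 67)/(-61 + 1580) = -2730/1519 = -2730*1/1519 = -390/217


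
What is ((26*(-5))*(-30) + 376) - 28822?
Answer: -24546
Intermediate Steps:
((26*(-5))*(-30) + 376) - 28822 = (-130*(-30) + 376) - 28822 = (3900 + 376) - 28822 = 4276 - 28822 = -24546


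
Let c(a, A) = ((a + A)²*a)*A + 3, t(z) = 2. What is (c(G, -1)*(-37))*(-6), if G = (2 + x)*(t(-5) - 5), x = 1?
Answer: 200466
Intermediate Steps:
G = -9 (G = (2 + 1)*(2 - 5) = 3*(-3) = -9)
c(a, A) = 3 + A*a*(A + a)² (c(a, A) = ((A + a)²*a)*A + 3 = (a*(A + a)²)*A + 3 = A*a*(A + a)² + 3 = 3 + A*a*(A + a)²)
(c(G, -1)*(-37))*(-6) = ((3 - 1*(-9)*(-1 - 9)²)*(-37))*(-6) = ((3 - 1*(-9)*(-10)²)*(-37))*(-6) = ((3 - 1*(-9)*100)*(-37))*(-6) = ((3 + 900)*(-37))*(-6) = (903*(-37))*(-6) = -33411*(-6) = 200466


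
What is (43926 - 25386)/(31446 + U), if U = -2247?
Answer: 6180/9733 ≈ 0.63495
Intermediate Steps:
(43926 - 25386)/(31446 + U) = (43926 - 25386)/(31446 - 2247) = 18540/29199 = 18540*(1/29199) = 6180/9733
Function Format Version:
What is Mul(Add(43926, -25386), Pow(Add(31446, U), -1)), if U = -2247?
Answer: Rational(6180, 9733) ≈ 0.63495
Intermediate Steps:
Mul(Add(43926, -25386), Pow(Add(31446, U), -1)) = Mul(Add(43926, -25386), Pow(Add(31446, -2247), -1)) = Mul(18540, Pow(29199, -1)) = Mul(18540, Rational(1, 29199)) = Rational(6180, 9733)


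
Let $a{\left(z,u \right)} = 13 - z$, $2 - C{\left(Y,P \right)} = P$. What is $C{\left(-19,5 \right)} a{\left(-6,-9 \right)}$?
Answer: $-57$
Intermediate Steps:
$C{\left(Y,P \right)} = 2 - P$
$C{\left(-19,5 \right)} a{\left(-6,-9 \right)} = \left(2 - 5\right) \left(13 - -6\right) = \left(2 - 5\right) \left(13 + 6\right) = \left(-3\right) 19 = -57$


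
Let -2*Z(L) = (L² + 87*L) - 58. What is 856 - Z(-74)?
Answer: 346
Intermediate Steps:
Z(L) = 29 - 87*L/2 - L²/2 (Z(L) = -((L² + 87*L) - 58)/2 = -(-58 + L² + 87*L)/2 = 29 - 87*L/2 - L²/2)
856 - Z(-74) = 856 - (29 - 87/2*(-74) - ½*(-74)²) = 856 - (29 + 3219 - ½*5476) = 856 - (29 + 3219 - 2738) = 856 - 1*510 = 856 - 510 = 346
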